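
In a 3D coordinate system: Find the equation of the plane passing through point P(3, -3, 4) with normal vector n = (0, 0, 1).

The plane through P with normal n = (a, b, c) satisfies n·(r - P) = 0,
i.e. ax + by + cz = a·x₀ + b·y₀ + c·z₀.
d = 0·3 + 0·(-3) + 1·4
  = 0 + 0 + 4
  = 4
Equation: z = 4

z = 4


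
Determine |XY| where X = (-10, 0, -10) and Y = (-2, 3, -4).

d = √[(x₂-x₁)² + (y₂-y₁)² + (z₂-z₁)²]
  = √[8² + 3² + 6²]
  = √[64 + 9 + 36]
  = √109
  ≈ 10.44

10.44


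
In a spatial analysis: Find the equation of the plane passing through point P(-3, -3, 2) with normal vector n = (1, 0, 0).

The plane through P with normal n = (a, b, c) satisfies n·(r - P) = 0,
i.e. ax + by + cz = a·x₀ + b·y₀ + c·z₀.
d = 1·(-3) + 0·(-3) + 0·2
  = -3 + 0 + 0
  = -3
Equation: x = -3

x = -3


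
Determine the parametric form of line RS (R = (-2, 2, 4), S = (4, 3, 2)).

Direction vector d = S - R = (4 + 2, 3 - 2, 2 - 4) = (6, 1, -2)
Parametric form r = R + t·d:
x = -2 + 6t, y = 2 + t, z = 4 - 2t

x = -2 + 6t, y = 2 + t, z = 4 - 2t


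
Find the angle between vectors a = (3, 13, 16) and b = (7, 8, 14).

a·b = 3·7 + 13·8 + 16·14 = 21 + 104 + 224 = 349
|a| = √(3² + 13² + 16²) = √434 ≈ 20.83
|b| = √(7² + 8² + 14²) = √309 ≈ 17.58
cos θ = (a·b)/(|a||b|) = 349/(20.83·17.58) ≈ 0.953
θ = arccos(0.953) ≈ 17.63°

17.63°


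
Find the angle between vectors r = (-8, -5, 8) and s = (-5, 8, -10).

r·s = (-8)·(-5) + (-5)·8 + 8·(-10) = 40 - 40 - 80 = -80
|r| = √((-8)² + (-5)² + 8²) = √153 ≈ 12.37
|s| = √((-5)² + 8² + (-10)²) = √189 ≈ 13.75
cos θ = (r·s)/(|r||s|) = -80/(12.37·13.75) ≈ -0.4704
θ = arccos(-0.4704) ≈ 118.1°

118.1°


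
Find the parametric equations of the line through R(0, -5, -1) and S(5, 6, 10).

Direction vector d = S - R = (5 + 0, 6 + 5, 10 + 1) = (5, 11, 11)
Parametric form r = R + t·d:
x = 0 + 5t, y = -5 + 11t, z = -1 + 11t

x = 0 + 5t, y = -5 + 11t, z = -1 + 11t


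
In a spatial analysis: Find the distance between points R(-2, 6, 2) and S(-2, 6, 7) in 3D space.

d = √[(x₂-x₁)² + (y₂-y₁)² + (z₂-z₁)²]
  = √[0² + 0² + 5²]
  = √[0 + 0 + 25]
  = √25
  ≈ 5

5


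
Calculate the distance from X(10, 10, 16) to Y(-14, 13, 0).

d = √[(x₂-x₁)² + (y₂-y₁)² + (z₂-z₁)²]
  = √[(-24)² + 3² + (-16)²]
  = √[576 + 9 + 256]
  = √841
  ≈ 29

29


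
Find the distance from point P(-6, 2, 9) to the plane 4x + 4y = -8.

distance = |a·x₀ + b·y₀ + c·z₀ - d| / √(a² + b² + c²)
  = |4·(-6) + 4·2 + 0·9 - (-8)| / √(4² + 4² + 0²)
  = |-24 + 8 + 0 + 8| / √(16 + 16 + 0)
  = |-8| / √32
  = 8 / 5.657
  ≈ 1.414

1.414


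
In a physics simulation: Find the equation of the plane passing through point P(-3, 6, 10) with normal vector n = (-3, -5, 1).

The plane through P with normal n = (a, b, c) satisfies n·(r - P) = 0,
i.e. ax + by + cz = a·x₀ + b·y₀ + c·z₀.
d = (-3)·(-3) + (-5)·6 + 1·10
  = 9 - 30 + 10
  = -11
Equation: -3x - 5y + z = -11

-3x - 5y + z = -11


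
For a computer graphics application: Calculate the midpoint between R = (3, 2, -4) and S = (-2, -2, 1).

M = ((x₁+x₂)/2, (y₁+y₂)/2, (z₁+z₂)/2)
  = ((3 - 2)/2, (2 - 2)/2, (-4 + 1)/2)
  = (1/2, 0/2, -3/2)
  = (0.5, 0, -1.5)

(0.5, 0, -1.5)


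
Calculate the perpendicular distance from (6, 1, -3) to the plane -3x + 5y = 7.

distance = |a·x₀ + b·y₀ + c·z₀ - d| / √(a² + b² + c²)
  = |(-3)·6 + 5·1 + 0·(-3) - 7| / √((-3)² + 5² + 0²)
  = |-18 + 5 + 0 - 7| / √(9 + 25 + 0)
  = |-20| / √34
  = 20 / 5.831
  ≈ 3.43

3.43


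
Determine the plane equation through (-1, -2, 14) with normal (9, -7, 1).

The plane through P with normal n = (a, b, c) satisfies n·(r - P) = 0,
i.e. ax + by + cz = a·x₀ + b·y₀ + c·z₀.
d = 9·(-1) + (-7)·(-2) + 1·14
  = -9 + 14 + 14
  = 19
Equation: 9x - 7y + z = 19

9x - 7y + z = 19


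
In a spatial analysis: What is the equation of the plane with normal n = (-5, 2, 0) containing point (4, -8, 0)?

The plane through P with normal n = (a, b, c) satisfies n·(r - P) = 0,
i.e. ax + by + cz = a·x₀ + b·y₀ + c·z₀.
d = (-5)·4 + 2·(-8) + 0·0
  = -20 - 16 + 0
  = -36
Equation: -5x + 2y = -36

-5x + 2y = -36


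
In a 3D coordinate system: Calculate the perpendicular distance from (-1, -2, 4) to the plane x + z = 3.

distance = |a·x₀ + b·y₀ + c·z₀ - d| / √(a² + b² + c²)
  = |1·(-1) + 0·(-2) + 1·4 - 3| / √(1² + 0² + 1²)
  = |-1 + 0 + 4 - 3| / √(1 + 0 + 1)
  = |0| / √2
  = 0 / 1.414
  ≈ 0

0


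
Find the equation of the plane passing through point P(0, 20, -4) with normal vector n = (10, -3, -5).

The plane through P with normal n = (a, b, c) satisfies n·(r - P) = 0,
i.e. ax + by + cz = a·x₀ + b·y₀ + c·z₀.
d = 10·0 + (-3)·20 + (-5)·(-4)
  = 0 - 60 + 20
  = -40
Equation: 10x - 3y - 5z = -40

10x - 3y - 5z = -40


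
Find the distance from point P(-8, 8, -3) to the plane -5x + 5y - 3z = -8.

distance = |a·x₀ + b·y₀ + c·z₀ - d| / √(a² + b² + c²)
  = |(-5)·(-8) + 5·8 + (-3)·(-3) - (-8)| / √((-5)² + 5² + (-3)²)
  = |40 + 40 + 9 + 8| / √(25 + 25 + 9)
  = |97| / √59
  = 97 / 7.681
  ≈ 12.63

12.63


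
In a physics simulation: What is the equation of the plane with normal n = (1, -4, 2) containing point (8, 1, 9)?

The plane through P with normal n = (a, b, c) satisfies n·(r - P) = 0,
i.e. ax + by + cz = a·x₀ + b·y₀ + c·z₀.
d = 1·8 + (-4)·1 + 2·9
  = 8 - 4 + 18
  = 22
Equation: x - 4y + 2z = 22

x - 4y + 2z = 22


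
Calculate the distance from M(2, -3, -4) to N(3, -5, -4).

d = √[(x₂-x₁)² + (y₂-y₁)² + (z₂-z₁)²]
  = √[1² + (-2)² + 0²]
  = √[1 + 4 + 0]
  = √5
  ≈ 2.236

2.236


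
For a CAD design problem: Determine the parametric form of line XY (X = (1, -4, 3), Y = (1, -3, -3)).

Direction vector d = Y - X = (1 - 1, -3 + 4, -3 - 3) = (0, 1, -6)
Parametric form r = X + t·d:
x = 1, y = -4 + t, z = 3 - 6t

x = 1, y = -4 + t, z = 3 - 6t


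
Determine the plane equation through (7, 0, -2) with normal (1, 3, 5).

The plane through P with normal n = (a, b, c) satisfies n·(r - P) = 0,
i.e. ax + by + cz = a·x₀ + b·y₀ + c·z₀.
d = 1·7 + 3·0 + 5·(-2)
  = 7 + 0 - 10
  = -3
Equation: x + 3y + 5z = -3

x + 3y + 5z = -3


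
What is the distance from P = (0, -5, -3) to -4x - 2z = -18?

distance = |a·x₀ + b·y₀ + c·z₀ - d| / √(a² + b² + c²)
  = |(-4)·0 + 0·(-5) + (-2)·(-3) - (-18)| / √((-4)² + 0² + (-2)²)
  = |0 + 0 + 6 + 18| / √(16 + 0 + 4)
  = |24| / √20
  = 24 / 4.472
  ≈ 5.367

5.367


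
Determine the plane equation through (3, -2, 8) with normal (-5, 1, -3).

The plane through P with normal n = (a, b, c) satisfies n·(r - P) = 0,
i.e. ax + by + cz = a·x₀ + b·y₀ + c·z₀.
d = (-5)·3 + 1·(-2) + (-3)·8
  = -15 - 2 - 24
  = -41
Equation: -5x + y - 3z = -41

-5x + y - 3z = -41


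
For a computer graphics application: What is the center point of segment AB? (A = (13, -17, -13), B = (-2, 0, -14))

M = ((x₁+x₂)/2, (y₁+y₂)/2, (z₁+z₂)/2)
  = ((13 - 2)/2, (-17 + 0)/2, (-13 - 14)/2)
  = (11/2, -17/2, -27/2)
  = (5.5, -8.5, -13.5)

(5.5, -8.5, -13.5)


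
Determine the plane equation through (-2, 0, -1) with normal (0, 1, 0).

The plane through P with normal n = (a, b, c) satisfies n·(r - P) = 0,
i.e. ax + by + cz = a·x₀ + b·y₀ + c·z₀.
d = 0·(-2) + 1·0 + 0·(-1)
  = 0 + 0 + 0
  = 0
Equation: y = 0

y = 0


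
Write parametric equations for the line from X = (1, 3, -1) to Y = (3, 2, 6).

Direction vector d = Y - X = (3 - 1, 2 - 3, 6 + 1) = (2, -1, 7)
Parametric form r = X + t·d:
x = 1 + 2t, y = 3 - t, z = -1 + 7t

x = 1 + 2t, y = 3 - t, z = -1 + 7t


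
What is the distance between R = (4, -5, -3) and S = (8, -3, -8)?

d = √[(x₂-x₁)² + (y₂-y₁)² + (z₂-z₁)²]
  = √[4² + 2² + (-5)²]
  = √[16 + 4 + 25]
  = √45
  ≈ 6.708

6.708


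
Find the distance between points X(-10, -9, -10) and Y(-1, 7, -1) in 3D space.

d = √[(x₂-x₁)² + (y₂-y₁)² + (z₂-z₁)²]
  = √[9² + 16² + 9²]
  = √[81 + 256 + 81]
  = √418
  ≈ 20.45

20.45


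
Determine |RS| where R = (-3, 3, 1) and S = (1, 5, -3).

d = √[(x₂-x₁)² + (y₂-y₁)² + (z₂-z₁)²]
  = √[4² + 2² + (-4)²]
  = √[16 + 4 + 16]
  = √36
  ≈ 6

6


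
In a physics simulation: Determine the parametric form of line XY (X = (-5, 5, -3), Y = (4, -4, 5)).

Direction vector d = Y - X = (4 + 5, -4 - 5, 5 + 3) = (9, -9, 8)
Parametric form r = X + t·d:
x = -5 + 9t, y = 5 - 9t, z = -3 + 8t

x = -5 + 9t, y = 5 - 9t, z = -3 + 8t


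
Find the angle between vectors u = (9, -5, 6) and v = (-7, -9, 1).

u·v = 9·(-7) + (-5)·(-9) + 6·1 = -63 + 45 + 6 = -12
|u| = √(9² + (-5)² + 6²) = √142 ≈ 11.92
|v| = √((-7)² + (-9)² + 1²) = √131 ≈ 11.45
cos θ = (u·v)/(|u||v|) = -12/(11.92·11.45) ≈ -0.08798
θ = arccos(-0.08798) ≈ 95.05°

95.05°


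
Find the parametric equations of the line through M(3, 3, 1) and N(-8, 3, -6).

Direction vector d = N - M = (-8 - 3, 3 - 3, -6 - 1) = (-11, 0, -7)
Parametric form r = M + t·d:
x = 3 - 11t, y = 3, z = 1 - 7t

x = 3 - 11t, y = 3, z = 1 - 7t


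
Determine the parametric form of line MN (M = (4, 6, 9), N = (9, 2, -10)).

Direction vector d = N - M = (9 - 4, 2 - 6, -10 - 9) = (5, -4, -19)
Parametric form r = M + t·d:
x = 4 + 5t, y = 6 - 4t, z = 9 - 19t

x = 4 + 5t, y = 6 - 4t, z = 9 - 19t


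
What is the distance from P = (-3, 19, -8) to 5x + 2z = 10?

distance = |a·x₀ + b·y₀ + c·z₀ - d| / √(a² + b² + c²)
  = |5·(-3) + 0·19 + 2·(-8) - 10| / √(5² + 0² + 2²)
  = |-15 + 0 - 16 - 10| / √(25 + 0 + 4)
  = |-41| / √29
  = 41 / 5.385
  ≈ 7.614

7.614


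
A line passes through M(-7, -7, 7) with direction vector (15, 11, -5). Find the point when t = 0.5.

P(t) = M + t·d
  = (-7 + 15·0.5, -7 + 11·0.5, 7 + (-5)·0.5)
  = (-7 + 7.5, -7 + 5.5, 7 - 2.5)
  = (0.5, -1.5, 4.5)

(0.5, -1.5, 4.5)


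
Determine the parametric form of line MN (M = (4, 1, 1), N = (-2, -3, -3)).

Direction vector d = N - M = (-2 - 4, -3 - 1, -3 - 1) = (-6, -4, -4)
Parametric form r = M + t·d:
x = 4 - 6t, y = 1 - 4t, z = 1 - 4t

x = 4 - 6t, y = 1 - 4t, z = 1 - 4t


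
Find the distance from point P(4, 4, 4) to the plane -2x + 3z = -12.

distance = |a·x₀ + b·y₀ + c·z₀ - d| / √(a² + b² + c²)
  = |(-2)·4 + 0·4 + 3·4 - (-12)| / √((-2)² + 0² + 3²)
  = |-8 + 0 + 12 + 12| / √(4 + 0 + 9)
  = |16| / √13
  = 16 / 3.606
  ≈ 4.438

4.438


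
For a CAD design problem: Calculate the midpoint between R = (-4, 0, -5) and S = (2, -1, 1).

M = ((x₁+x₂)/2, (y₁+y₂)/2, (z₁+z₂)/2)
  = ((-4 + 2)/2, (0 - 1)/2, (-5 + 1)/2)
  = (-2/2, -1/2, -4/2)
  = (-1, -0.5, -2)

(-1, -0.5, -2)


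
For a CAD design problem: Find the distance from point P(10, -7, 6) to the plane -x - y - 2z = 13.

distance = |a·x₀ + b·y₀ + c·z₀ - d| / √(a² + b² + c²)
  = |(-1)·10 + (-1)·(-7) + (-2)·6 - 13| / √((-1)² + (-1)² + (-2)²)
  = |-10 + 7 - 12 - 13| / √(1 + 1 + 4)
  = |-28| / √6
  = 28 / 2.449
  ≈ 11.43

11.43


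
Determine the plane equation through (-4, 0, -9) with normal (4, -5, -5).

The plane through P with normal n = (a, b, c) satisfies n·(r - P) = 0,
i.e. ax + by + cz = a·x₀ + b·y₀ + c·z₀.
d = 4·(-4) + (-5)·0 + (-5)·(-9)
  = -16 + 0 + 45
  = 29
Equation: 4x - 5y - 5z = 29

4x - 5y - 5z = 29


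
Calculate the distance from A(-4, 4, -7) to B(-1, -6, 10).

d = √[(x₂-x₁)² + (y₂-y₁)² + (z₂-z₁)²]
  = √[3² + (-10)² + 17²]
  = √[9 + 100 + 289]
  = √398
  ≈ 19.95

19.95


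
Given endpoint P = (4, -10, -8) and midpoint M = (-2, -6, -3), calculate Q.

Q = 2M - P
  = (2·(-2) - 4, 2·(-6) - (-10), 2·(-3) - (-8))
  = (-4 - 4, -12 + 10, -6 + 8)
  = (-8, -2, 2)

(-8, -2, 2)


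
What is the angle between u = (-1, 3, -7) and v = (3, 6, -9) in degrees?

u·v = (-1)·3 + 3·6 + (-7)·(-9) = -3 + 18 + 63 = 78
|u| = √((-1)² + 3² + (-7)²) = √59 ≈ 7.681
|v| = √(3² + 6² + (-9)²) = √126 ≈ 11.22
cos θ = (u·v)/(|u||v|) = 78/(7.681·11.22) ≈ 0.9047
θ = arccos(0.9047) ≈ 25.22°

25.22°


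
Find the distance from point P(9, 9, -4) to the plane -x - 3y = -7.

distance = |a·x₀ + b·y₀ + c·z₀ - d| / √(a² + b² + c²)
  = |(-1)·9 + (-3)·9 + 0·(-4) - (-7)| / √((-1)² + (-3)² + 0²)
  = |-9 - 27 + 0 + 7| / √(1 + 9 + 0)
  = |-29| / √10
  = 29 / 3.162
  ≈ 9.171

9.171


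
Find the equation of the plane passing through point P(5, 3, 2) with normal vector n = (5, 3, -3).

The plane through P with normal n = (a, b, c) satisfies n·(r - P) = 0,
i.e. ax + by + cz = a·x₀ + b·y₀ + c·z₀.
d = 5·5 + 3·3 + (-3)·2
  = 25 + 9 - 6
  = 28
Equation: 5x + 3y - 3z = 28

5x + 3y - 3z = 28


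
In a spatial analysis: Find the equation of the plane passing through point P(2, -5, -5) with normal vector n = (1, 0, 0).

The plane through P with normal n = (a, b, c) satisfies n·(r - P) = 0,
i.e. ax + by + cz = a·x₀ + b·y₀ + c·z₀.
d = 1·2 + 0·(-5) + 0·(-5)
  = 2 + 0 + 0
  = 2
Equation: x = 2

x = 2


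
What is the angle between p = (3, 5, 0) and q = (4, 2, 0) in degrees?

p·q = 3·4 + 5·2 + 0·0 = 12 + 10 + 0 = 22
|p| = √(3² + 5² + 0²) = √34 ≈ 5.831
|q| = √(4² + 2² + 0²) = √20 ≈ 4.472
cos θ = (p·q)/(|p||q|) = 22/(5.831·4.472) ≈ 0.8437
θ = arccos(0.8437) ≈ 32.47°

32.47°


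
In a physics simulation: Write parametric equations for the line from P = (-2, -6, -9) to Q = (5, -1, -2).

Direction vector d = Q - P = (5 + 2, -1 + 6, -2 + 9) = (7, 5, 7)
Parametric form r = P + t·d:
x = -2 + 7t, y = -6 + 5t, z = -9 + 7t

x = -2 + 7t, y = -6 + 5t, z = -9 + 7t


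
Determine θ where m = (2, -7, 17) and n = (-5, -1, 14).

m·n = 2·(-5) + (-7)·(-1) + 17·14 = -10 + 7 + 238 = 235
|m| = √(2² + (-7)² + 17²) = √342 ≈ 18.49
|n| = √((-5)² + (-1)² + 14²) = √222 ≈ 14.9
cos θ = (m·n)/(|m||n|) = 235/(18.49·14.9) ≈ 0.8529
θ = arccos(0.8529) ≈ 31.48°

31.48°


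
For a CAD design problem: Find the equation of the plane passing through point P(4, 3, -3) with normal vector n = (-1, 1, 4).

The plane through P with normal n = (a, b, c) satisfies n·(r - P) = 0,
i.e. ax + by + cz = a·x₀ + b·y₀ + c·z₀.
d = (-1)·4 + 1·3 + 4·(-3)
  = -4 + 3 - 12
  = -13
Equation: -x + y + 4z = -13

-x + y + 4z = -13


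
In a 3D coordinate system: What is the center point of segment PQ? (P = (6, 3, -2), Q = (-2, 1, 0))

M = ((x₁+x₂)/2, (y₁+y₂)/2, (z₁+z₂)/2)
  = ((6 - 2)/2, (3 + 1)/2, (-2 + 0)/2)
  = (4/2, 4/2, -2/2)
  = (2, 2, -1)

(2, 2, -1)


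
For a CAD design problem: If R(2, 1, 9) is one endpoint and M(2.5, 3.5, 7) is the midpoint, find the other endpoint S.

S = 2M - R
  = (2·2.5 - 2, 2·3.5 - 1, 2·7 - 9)
  = (5 - 2, 7 - 1, 14 - 9)
  = (3, 6, 5)

(3, 6, 5)


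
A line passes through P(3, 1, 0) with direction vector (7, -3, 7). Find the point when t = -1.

P(t) = P + t·d
  = (3 + 7·(-1), 1 + (-3)·(-1), 0 + 7·(-1))
  = (3 - 7, 1 + 3, 0 - 7)
  = (-4, 4, -7)

(-4, 4, -7)


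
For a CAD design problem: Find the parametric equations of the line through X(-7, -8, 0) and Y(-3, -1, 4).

Direction vector d = Y - X = (-3 + 7, -1 + 8, 4 + 0) = (4, 7, 4)
Parametric form r = X + t·d:
x = -7 + 4t, y = -8 + 7t, z = 0 + 4t

x = -7 + 4t, y = -8 + 7t, z = 0 + 4t


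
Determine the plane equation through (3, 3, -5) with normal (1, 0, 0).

The plane through P with normal n = (a, b, c) satisfies n·(r - P) = 0,
i.e. ax + by + cz = a·x₀ + b·y₀ + c·z₀.
d = 1·3 + 0·3 + 0·(-5)
  = 3 + 0 + 0
  = 3
Equation: x = 3

x = 3


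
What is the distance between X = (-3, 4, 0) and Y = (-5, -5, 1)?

d = √[(x₂-x₁)² + (y₂-y₁)² + (z₂-z₁)²]
  = √[(-2)² + (-9)² + 1²]
  = √[4 + 81 + 1]
  = √86
  ≈ 9.274

9.274


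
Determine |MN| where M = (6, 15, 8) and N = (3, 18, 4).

d = √[(x₂-x₁)² + (y₂-y₁)² + (z₂-z₁)²]
  = √[(-3)² + 3² + (-4)²]
  = √[9 + 9 + 16]
  = √34
  ≈ 5.831

5.831


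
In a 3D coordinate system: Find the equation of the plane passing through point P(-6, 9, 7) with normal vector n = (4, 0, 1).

The plane through P with normal n = (a, b, c) satisfies n·(r - P) = 0,
i.e. ax + by + cz = a·x₀ + b·y₀ + c·z₀.
d = 4·(-6) + 0·9 + 1·7
  = -24 + 0 + 7
  = -17
Equation: 4x + z = -17

4x + z = -17


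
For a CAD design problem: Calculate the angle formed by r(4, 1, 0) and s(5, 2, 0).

r·s = 4·5 + 1·2 + 0·0 = 20 + 2 + 0 = 22
|r| = √(4² + 1² + 0²) = √17 ≈ 4.123
|s| = √(5² + 2² + 0²) = √29 ≈ 5.385
cos θ = (r·s)/(|r||s|) = 22/(4.123·5.385) ≈ 0.9908
θ = arccos(0.9908) ≈ 7.765°

7.765°


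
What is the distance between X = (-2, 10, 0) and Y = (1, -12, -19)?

d = √[(x₂-x₁)² + (y₂-y₁)² + (z₂-z₁)²]
  = √[3² + (-22)² + (-19)²]
  = √[9 + 484 + 361]
  = √854
  ≈ 29.22

29.22


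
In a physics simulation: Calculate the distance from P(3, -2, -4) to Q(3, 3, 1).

d = √[(x₂-x₁)² + (y₂-y₁)² + (z₂-z₁)²]
  = √[0² + 5² + 5²]
  = √[0 + 25 + 25]
  = √50
  ≈ 7.071

7.071


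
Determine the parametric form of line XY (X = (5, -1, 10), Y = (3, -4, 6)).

Direction vector d = Y - X = (3 - 5, -4 + 1, 6 - 10) = (-2, -3, -4)
Parametric form r = X + t·d:
x = 5 - 2t, y = -1 - 3t, z = 10 - 4t

x = 5 - 2t, y = -1 - 3t, z = 10 - 4t


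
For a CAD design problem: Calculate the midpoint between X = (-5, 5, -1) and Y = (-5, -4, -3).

M = ((x₁+x₂)/2, (y₁+y₂)/2, (z₁+z₂)/2)
  = ((-5 - 5)/2, (5 - 4)/2, (-1 - 3)/2)
  = (-10/2, 1/2, -4/2)
  = (-5, 0.5, -2)

(-5, 0.5, -2)


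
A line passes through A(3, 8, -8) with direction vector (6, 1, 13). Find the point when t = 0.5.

P(t) = A + t·d
  = (3 + 6·0.5, 8 + 1·0.5, -8 + 13·0.5)
  = (3 + 3, 8 + 0.5, -8 + 6.5)
  = (6, 8.5, -1.5)

(6, 8.5, -1.5)


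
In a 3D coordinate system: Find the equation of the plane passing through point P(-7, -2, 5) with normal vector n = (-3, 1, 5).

The plane through P with normal n = (a, b, c) satisfies n·(r - P) = 0,
i.e. ax + by + cz = a·x₀ + b·y₀ + c·z₀.
d = (-3)·(-7) + 1·(-2) + 5·5
  = 21 - 2 + 25
  = 44
Equation: -3x + y + 5z = 44

-3x + y + 5z = 44


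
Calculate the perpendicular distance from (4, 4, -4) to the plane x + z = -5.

distance = |a·x₀ + b·y₀ + c·z₀ - d| / √(a² + b² + c²)
  = |1·4 + 0·4 + 1·(-4) - (-5)| / √(1² + 0² + 1²)
  = |4 + 0 - 4 + 5| / √(1 + 0 + 1)
  = |5| / √2
  = 5 / 1.414
  ≈ 3.536

3.536


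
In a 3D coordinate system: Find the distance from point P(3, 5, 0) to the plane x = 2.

distance = |a·x₀ + b·y₀ + c·z₀ - d| / √(a² + b² + c²)
  = |1·3 + 0·5 + 0·0 - 2| / √(1² + 0² + 0²)
  = |3 + 0 + 0 - 2| / √(1 + 0 + 0)
  = |1| / √1
  = 1 / 1
  ≈ 1

1


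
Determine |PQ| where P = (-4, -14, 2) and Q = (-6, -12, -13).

d = √[(x₂-x₁)² + (y₂-y₁)² + (z₂-z₁)²]
  = √[(-2)² + 2² + (-15)²]
  = √[4 + 4 + 225]
  = √233
  ≈ 15.26

15.26


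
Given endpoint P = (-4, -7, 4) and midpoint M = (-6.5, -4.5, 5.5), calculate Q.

Q = 2M - P
  = (2·(-6.5) - (-4), 2·(-4.5) - (-7), 2·5.5 - 4)
  = (-13 + 4, -9 + 7, 11 - 4)
  = (-9, -2, 7)

(-9, -2, 7)


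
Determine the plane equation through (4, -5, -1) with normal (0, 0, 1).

The plane through P with normal n = (a, b, c) satisfies n·(r - P) = 0,
i.e. ax + by + cz = a·x₀ + b·y₀ + c·z₀.
d = 0·4 + 0·(-5) + 1·(-1)
  = 0 + 0 - 1
  = -1
Equation: z = -1

z = -1


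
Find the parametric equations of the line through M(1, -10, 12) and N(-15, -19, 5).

Direction vector d = N - M = (-15 - 1, -19 + 10, 5 - 12) = (-16, -9, -7)
Parametric form r = M + t·d:
x = 1 - 16t, y = -10 - 9t, z = 12 - 7t

x = 1 - 16t, y = -10 - 9t, z = 12 - 7t


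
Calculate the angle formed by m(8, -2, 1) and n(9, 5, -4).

m·n = 8·9 + (-2)·5 + 1·(-4) = 72 - 10 - 4 = 58
|m| = √(8² + (-2)² + 1²) = √69 ≈ 8.307
|n| = √(9² + 5² + (-4)²) = √122 ≈ 11.05
cos θ = (m·n)/(|m||n|) = 58/(8.307·11.05) ≈ 0.6322
θ = arccos(0.6322) ≈ 50.79°

50.79°


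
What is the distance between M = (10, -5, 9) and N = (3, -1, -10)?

d = √[(x₂-x₁)² + (y₂-y₁)² + (z₂-z₁)²]
  = √[(-7)² + 4² + (-19)²]
  = √[49 + 16 + 361]
  = √426
  ≈ 20.64

20.64


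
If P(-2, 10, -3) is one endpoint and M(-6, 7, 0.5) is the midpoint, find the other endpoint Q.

Q = 2M - P
  = (2·(-6) - (-2), 2·7 - 10, 2·0.5 - (-3))
  = (-12 + 2, 14 - 10, 1 + 3)
  = (-10, 4, 4)

(-10, 4, 4)


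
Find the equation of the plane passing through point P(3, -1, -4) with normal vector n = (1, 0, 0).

The plane through P with normal n = (a, b, c) satisfies n·(r - P) = 0,
i.e. ax + by + cz = a·x₀ + b·y₀ + c·z₀.
d = 1·3 + 0·(-1) + 0·(-4)
  = 3 + 0 + 0
  = 3
Equation: x = 3

x = 3


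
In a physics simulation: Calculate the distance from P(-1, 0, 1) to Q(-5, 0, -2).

d = √[(x₂-x₁)² + (y₂-y₁)² + (z₂-z₁)²]
  = √[(-4)² + 0² + (-3)²]
  = √[16 + 0 + 9]
  = √25
  ≈ 5

5


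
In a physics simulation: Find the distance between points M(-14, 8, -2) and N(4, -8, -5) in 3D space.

d = √[(x₂-x₁)² + (y₂-y₁)² + (z₂-z₁)²]
  = √[18² + (-16)² + (-3)²]
  = √[324 + 256 + 9]
  = √589
  ≈ 24.27

24.27


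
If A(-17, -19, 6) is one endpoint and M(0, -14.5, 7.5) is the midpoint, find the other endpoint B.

B = 2M - A
  = (2·0 - (-17), 2·(-14.5) - (-19), 2·7.5 - 6)
  = (0 + 17, -29 + 19, 15 - 6)
  = (17, -10, 9)

(17, -10, 9)


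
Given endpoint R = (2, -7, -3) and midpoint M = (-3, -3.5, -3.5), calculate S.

S = 2M - R
  = (2·(-3) - 2, 2·(-3.5) - (-7), 2·(-3.5) - (-3))
  = (-6 - 2, -7 + 7, -7 + 3)
  = (-8, 0, -4)

(-8, 0, -4)


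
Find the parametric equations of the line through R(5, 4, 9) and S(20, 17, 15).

Direction vector d = S - R = (20 - 5, 17 - 4, 15 - 9) = (15, 13, 6)
Parametric form r = R + t·d:
x = 5 + 15t, y = 4 + 13t, z = 9 + 6t

x = 5 + 15t, y = 4 + 13t, z = 9 + 6t


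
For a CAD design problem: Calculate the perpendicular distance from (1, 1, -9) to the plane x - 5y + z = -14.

distance = |a·x₀ + b·y₀ + c·z₀ - d| / √(a² + b² + c²)
  = |1·1 + (-5)·1 + 1·(-9) - (-14)| / √(1² + (-5)² + 1²)
  = |1 - 5 - 9 + 14| / √(1 + 25 + 1)
  = |1| / √27
  = 1 / 5.196
  ≈ 0.1925

0.1925


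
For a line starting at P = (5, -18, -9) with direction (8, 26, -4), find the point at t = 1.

P(t) = P + t·d
  = (5 + 8·1, -18 + 26·1, -9 + (-4)·1)
  = (5 + 8, -18 + 26, -9 - 4)
  = (13, 8, -13)

(13, 8, -13)


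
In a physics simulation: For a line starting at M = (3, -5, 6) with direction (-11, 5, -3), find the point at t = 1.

P(t) = M + t·d
  = (3 + (-11)·1, -5 + 5·1, 6 + (-3)·1)
  = (3 - 11, -5 + 5, 6 - 3)
  = (-8, 0, 3)

(-8, 0, 3)


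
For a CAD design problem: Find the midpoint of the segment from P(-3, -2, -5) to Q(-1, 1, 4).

M = ((x₁+x₂)/2, (y₁+y₂)/2, (z₁+z₂)/2)
  = ((-3 - 1)/2, (-2 + 1)/2, (-5 + 4)/2)
  = (-4/2, -1/2, -1/2)
  = (-2, -0.5, -0.5)

(-2, -0.5, -0.5)


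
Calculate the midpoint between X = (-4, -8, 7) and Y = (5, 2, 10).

M = ((x₁+x₂)/2, (y₁+y₂)/2, (z₁+z₂)/2)
  = ((-4 + 5)/2, (-8 + 2)/2, (7 + 10)/2)
  = (1/2, -6/2, 17/2)
  = (0.5, -3, 8.5)

(0.5, -3, 8.5)


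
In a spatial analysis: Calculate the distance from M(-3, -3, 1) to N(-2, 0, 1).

d = √[(x₂-x₁)² + (y₂-y₁)² + (z₂-z₁)²]
  = √[1² + 3² + 0²]
  = √[1 + 9 + 0]
  = √10
  ≈ 3.162

3.162


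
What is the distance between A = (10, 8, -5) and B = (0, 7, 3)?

d = √[(x₂-x₁)² + (y₂-y₁)² + (z₂-z₁)²]
  = √[(-10)² + (-1)² + 8²]
  = √[100 + 1 + 64]
  = √165
  ≈ 12.85

12.85


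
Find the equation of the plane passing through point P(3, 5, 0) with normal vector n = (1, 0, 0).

The plane through P with normal n = (a, b, c) satisfies n·(r - P) = 0,
i.e. ax + by + cz = a·x₀ + b·y₀ + c·z₀.
d = 1·3 + 0·5 + 0·0
  = 3 + 0 + 0
  = 3
Equation: x = 3

x = 3


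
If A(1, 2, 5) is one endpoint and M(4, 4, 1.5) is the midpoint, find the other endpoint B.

B = 2M - A
  = (2·4 - 1, 2·4 - 2, 2·1.5 - 5)
  = (8 - 1, 8 - 2, 3 - 5)
  = (7, 6, -2)

(7, 6, -2)


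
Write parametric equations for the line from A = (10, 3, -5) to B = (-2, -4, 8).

Direction vector d = B - A = (-2 - 10, -4 - 3, 8 + 5) = (-12, -7, 13)
Parametric form r = A + t·d:
x = 10 - 12t, y = 3 - 7t, z = -5 + 13t

x = 10 - 12t, y = 3 - 7t, z = -5 + 13t


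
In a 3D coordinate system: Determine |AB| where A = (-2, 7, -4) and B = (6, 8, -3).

d = √[(x₂-x₁)² + (y₂-y₁)² + (z₂-z₁)²]
  = √[8² + 1² + 1²]
  = √[64 + 1 + 1]
  = √66
  ≈ 8.124

8.124


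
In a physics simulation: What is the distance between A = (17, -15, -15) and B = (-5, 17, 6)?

d = √[(x₂-x₁)² + (y₂-y₁)² + (z₂-z₁)²]
  = √[(-22)² + 32² + 21²]
  = √[484 + 1024 + 441]
  = √1949
  ≈ 44.15

44.15


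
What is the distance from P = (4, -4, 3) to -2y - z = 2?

distance = |a·x₀ + b·y₀ + c·z₀ - d| / √(a² + b² + c²)
  = |0·4 + (-2)·(-4) + (-1)·3 - 2| / √(0² + (-2)² + (-1)²)
  = |0 + 8 - 3 - 2| / √(0 + 4 + 1)
  = |3| / √5
  = 3 / 2.236
  ≈ 1.342

1.342


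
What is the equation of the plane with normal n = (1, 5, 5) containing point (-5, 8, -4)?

The plane through P with normal n = (a, b, c) satisfies n·(r - P) = 0,
i.e. ax + by + cz = a·x₀ + b·y₀ + c·z₀.
d = 1·(-5) + 5·8 + 5·(-4)
  = -5 + 40 - 20
  = 15
Equation: x + 5y + 5z = 15

x + 5y + 5z = 15


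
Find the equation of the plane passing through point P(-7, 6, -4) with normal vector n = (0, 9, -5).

The plane through P with normal n = (a, b, c) satisfies n·(r - P) = 0,
i.e. ax + by + cz = a·x₀ + b·y₀ + c·z₀.
d = 0·(-7) + 9·6 + (-5)·(-4)
  = 0 + 54 + 20
  = 74
Equation: 9y - 5z = 74

9y - 5z = 74


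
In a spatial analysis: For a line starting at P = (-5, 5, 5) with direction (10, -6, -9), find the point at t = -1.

P(t) = P + t·d
  = (-5 + 10·(-1), 5 + (-6)·(-1), 5 + (-9)·(-1))
  = (-5 - 10, 5 + 6, 5 + 9)
  = (-15, 11, 14)

(-15, 11, 14)


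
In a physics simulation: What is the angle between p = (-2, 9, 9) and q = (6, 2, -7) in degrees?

p·q = (-2)·6 + 9·2 + 9·(-7) = -12 + 18 - 63 = -57
|p| = √((-2)² + 9² + 9²) = √166 ≈ 12.88
|q| = √(6² + 2² + (-7)²) = √89 ≈ 9.434
cos θ = (p·q)/(|p||q|) = -57/(12.88·9.434) ≈ -0.4689
θ = arccos(-0.4689) ≈ 118°

118°


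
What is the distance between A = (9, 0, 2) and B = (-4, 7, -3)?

d = √[(x₂-x₁)² + (y₂-y₁)² + (z₂-z₁)²]
  = √[(-13)² + 7² + (-5)²]
  = √[169 + 49 + 25]
  = √243
  ≈ 15.59

15.59


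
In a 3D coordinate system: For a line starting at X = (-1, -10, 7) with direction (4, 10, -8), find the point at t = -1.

P(t) = X + t·d
  = (-1 + 4·(-1), -10 + 10·(-1), 7 + (-8)·(-1))
  = (-1 - 4, -10 - 10, 7 + 8)
  = (-5, -20, 15)

(-5, -20, 15)


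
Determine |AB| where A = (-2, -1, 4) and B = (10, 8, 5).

d = √[(x₂-x₁)² + (y₂-y₁)² + (z₂-z₁)²]
  = √[12² + 9² + 1²]
  = √[144 + 81 + 1]
  = √226
  ≈ 15.03

15.03


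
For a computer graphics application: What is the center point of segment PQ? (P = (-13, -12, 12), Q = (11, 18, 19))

M = ((x₁+x₂)/2, (y₁+y₂)/2, (z₁+z₂)/2)
  = ((-13 + 11)/2, (-12 + 18)/2, (12 + 19)/2)
  = (-2/2, 6/2, 31/2)
  = (-1, 3, 15.5)

(-1, 3, 15.5)


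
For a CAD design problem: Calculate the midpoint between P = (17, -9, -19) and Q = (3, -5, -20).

M = ((x₁+x₂)/2, (y₁+y₂)/2, (z₁+z₂)/2)
  = ((17 + 3)/2, (-9 - 5)/2, (-19 - 20)/2)
  = (20/2, -14/2, -39/2)
  = (10, -7, -19.5)

(10, -7, -19.5)


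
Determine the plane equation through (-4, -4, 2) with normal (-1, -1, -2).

The plane through P with normal n = (a, b, c) satisfies n·(r - P) = 0,
i.e. ax + by + cz = a·x₀ + b·y₀ + c·z₀.
d = (-1)·(-4) + (-1)·(-4) + (-2)·2
  = 4 + 4 - 4
  = 4
Equation: -x - y - 2z = 4

-x - y - 2z = 4


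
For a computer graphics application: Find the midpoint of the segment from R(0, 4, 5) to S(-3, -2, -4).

M = ((x₁+x₂)/2, (y₁+y₂)/2, (z₁+z₂)/2)
  = ((0 - 3)/2, (4 - 2)/2, (5 - 4)/2)
  = (-3/2, 2/2, 1/2)
  = (-1.5, 1, 0.5)

(-1.5, 1, 0.5)


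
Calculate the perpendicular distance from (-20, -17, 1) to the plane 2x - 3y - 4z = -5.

distance = |a·x₀ + b·y₀ + c·z₀ - d| / √(a² + b² + c²)
  = |2·(-20) + (-3)·(-17) + (-4)·1 - (-5)| / √(2² + (-3)² + (-4)²)
  = |-40 + 51 - 4 + 5| / √(4 + 9 + 16)
  = |12| / √29
  = 12 / 5.385
  ≈ 2.228

2.228


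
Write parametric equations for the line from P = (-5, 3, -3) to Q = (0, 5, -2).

Direction vector d = Q - P = (0 + 5, 5 - 3, -2 + 3) = (5, 2, 1)
Parametric form r = P + t·d:
x = -5 + 5t, y = 3 + 2t, z = -3 + t

x = -5 + 5t, y = 3 + 2t, z = -3 + t


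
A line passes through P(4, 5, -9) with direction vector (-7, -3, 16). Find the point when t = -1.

P(t) = P + t·d
  = (4 + (-7)·(-1), 5 + (-3)·(-1), -9 + 16·(-1))
  = (4 + 7, 5 + 3, -9 - 16)
  = (11, 8, -25)

(11, 8, -25)


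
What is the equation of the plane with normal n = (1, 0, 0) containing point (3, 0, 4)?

The plane through P with normal n = (a, b, c) satisfies n·(r - P) = 0,
i.e. ax + by + cz = a·x₀ + b·y₀ + c·z₀.
d = 1·3 + 0·0 + 0·4
  = 3 + 0 + 0
  = 3
Equation: x = 3

x = 3


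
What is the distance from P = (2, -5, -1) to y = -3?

distance = |a·x₀ + b·y₀ + c·z₀ - d| / √(a² + b² + c²)
  = |0·2 + 1·(-5) + 0·(-1) - (-3)| / √(0² + 1² + 0²)
  = |0 - 5 + 0 + 3| / √(0 + 1 + 0)
  = |-2| / √1
  = 2 / 1
  ≈ 2

2


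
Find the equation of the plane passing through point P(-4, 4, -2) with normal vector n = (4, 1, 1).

The plane through P with normal n = (a, b, c) satisfies n·(r - P) = 0,
i.e. ax + by + cz = a·x₀ + b·y₀ + c·z₀.
d = 4·(-4) + 1·4 + 1·(-2)
  = -16 + 4 - 2
  = -14
Equation: 4x + y + z = -14

4x + y + z = -14


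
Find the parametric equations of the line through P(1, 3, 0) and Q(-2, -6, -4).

Direction vector d = Q - P = (-2 - 1, -6 - 3, -4 + 0) = (-3, -9, -4)
Parametric form r = P + t·d:
x = 1 - 3t, y = 3 - 9t, z = 0 - 4t

x = 1 - 3t, y = 3 - 9t, z = 0 - 4t


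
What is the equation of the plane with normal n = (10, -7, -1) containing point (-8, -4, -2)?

The plane through P with normal n = (a, b, c) satisfies n·(r - P) = 0,
i.e. ax + by + cz = a·x₀ + b·y₀ + c·z₀.
d = 10·(-8) + (-7)·(-4) + (-1)·(-2)
  = -80 + 28 + 2
  = -50
Equation: 10x - 7y - z = -50

10x - 7y - z = -50


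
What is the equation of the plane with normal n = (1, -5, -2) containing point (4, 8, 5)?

The plane through P with normal n = (a, b, c) satisfies n·(r - P) = 0,
i.e. ax + by + cz = a·x₀ + b·y₀ + c·z₀.
d = 1·4 + (-5)·8 + (-2)·5
  = 4 - 40 - 10
  = -46
Equation: x - 5y - 2z = -46

x - 5y - 2z = -46


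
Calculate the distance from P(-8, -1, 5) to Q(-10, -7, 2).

d = √[(x₂-x₁)² + (y₂-y₁)² + (z₂-z₁)²]
  = √[(-2)² + (-6)² + (-3)²]
  = √[4 + 36 + 9]
  = √49
  ≈ 7

7


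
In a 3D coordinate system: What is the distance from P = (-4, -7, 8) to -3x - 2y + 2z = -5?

distance = |a·x₀ + b·y₀ + c·z₀ - d| / √(a² + b² + c²)
  = |(-3)·(-4) + (-2)·(-7) + 2·8 - (-5)| / √((-3)² + (-2)² + 2²)
  = |12 + 14 + 16 + 5| / √(9 + 4 + 4)
  = |47| / √17
  = 47 / 4.123
  ≈ 11.4

11.4


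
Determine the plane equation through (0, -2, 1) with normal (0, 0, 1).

The plane through P with normal n = (a, b, c) satisfies n·(r - P) = 0,
i.e. ax + by + cz = a·x₀ + b·y₀ + c·z₀.
d = 0·0 + 0·(-2) + 1·1
  = 0 + 0 + 1
  = 1
Equation: z = 1

z = 1


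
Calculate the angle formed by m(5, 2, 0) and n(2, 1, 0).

m·n = 5·2 + 2·1 + 0·0 = 10 + 2 + 0 = 12
|m| = √(5² + 2² + 0²) = √29 ≈ 5.385
|n| = √(2² + 1² + 0²) = √5 ≈ 2.236
cos θ = (m·n)/(|m||n|) = 12/(5.385·2.236) ≈ 0.9965
θ = arccos(0.9965) ≈ 4.764°

4.764°


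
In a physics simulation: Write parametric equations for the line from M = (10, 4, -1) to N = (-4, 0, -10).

Direction vector d = N - M = (-4 - 10, 0 - 4, -10 + 1) = (-14, -4, -9)
Parametric form r = M + t·d:
x = 10 - 14t, y = 4 - 4t, z = -1 - 9t

x = 10 - 14t, y = 4 - 4t, z = -1 - 9t


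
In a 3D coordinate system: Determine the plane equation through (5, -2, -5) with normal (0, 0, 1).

The plane through P with normal n = (a, b, c) satisfies n·(r - P) = 0,
i.e. ax + by + cz = a·x₀ + b·y₀ + c·z₀.
d = 0·5 + 0·(-2) + 1·(-5)
  = 0 + 0 - 5
  = -5
Equation: z = -5

z = -5


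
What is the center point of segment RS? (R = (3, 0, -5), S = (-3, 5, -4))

M = ((x₁+x₂)/2, (y₁+y₂)/2, (z₁+z₂)/2)
  = ((3 - 3)/2, (0 + 5)/2, (-5 - 4)/2)
  = (0/2, 5/2, -9/2)
  = (0, 2.5, -4.5)

(0, 2.5, -4.5)


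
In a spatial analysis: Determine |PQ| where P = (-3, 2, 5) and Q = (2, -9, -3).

d = √[(x₂-x₁)² + (y₂-y₁)² + (z₂-z₁)²]
  = √[5² + (-11)² + (-8)²]
  = √[25 + 121 + 64]
  = √210
  ≈ 14.49

14.49


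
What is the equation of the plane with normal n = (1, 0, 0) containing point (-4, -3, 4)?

The plane through P with normal n = (a, b, c) satisfies n·(r - P) = 0,
i.e. ax + by + cz = a·x₀ + b·y₀ + c·z₀.
d = 1·(-4) + 0·(-3) + 0·4
  = -4 + 0 + 0
  = -4
Equation: x = -4

x = -4


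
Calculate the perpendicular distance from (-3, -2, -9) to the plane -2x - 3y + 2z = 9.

distance = |a·x₀ + b·y₀ + c·z₀ - d| / √(a² + b² + c²)
  = |(-2)·(-3) + (-3)·(-2) + 2·(-9) - 9| / √((-2)² + (-3)² + 2²)
  = |6 + 6 - 18 - 9| / √(4 + 9 + 4)
  = |-15| / √17
  = 15 / 4.123
  ≈ 3.638

3.638


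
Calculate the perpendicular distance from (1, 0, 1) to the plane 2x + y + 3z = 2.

distance = |a·x₀ + b·y₀ + c·z₀ - d| / √(a² + b² + c²)
  = |2·1 + 1·0 + 3·1 - 2| / √(2² + 1² + 3²)
  = |2 + 0 + 3 - 2| / √(4 + 1 + 9)
  = |3| / √14
  = 3 / 3.742
  ≈ 0.8018

0.8018


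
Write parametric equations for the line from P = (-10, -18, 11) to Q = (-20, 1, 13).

Direction vector d = Q - P = (-20 + 10, 1 + 18, 13 - 11) = (-10, 19, 2)
Parametric form r = P + t·d:
x = -10 - 10t, y = -18 + 19t, z = 11 + 2t

x = -10 - 10t, y = -18 + 19t, z = 11 + 2t


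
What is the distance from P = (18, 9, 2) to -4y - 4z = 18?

distance = |a·x₀ + b·y₀ + c·z₀ - d| / √(a² + b² + c²)
  = |0·18 + (-4)·9 + (-4)·2 - 18| / √(0² + (-4)² + (-4)²)
  = |0 - 36 - 8 - 18| / √(0 + 16 + 16)
  = |-62| / √32
  = 62 / 5.657
  ≈ 10.96

10.96


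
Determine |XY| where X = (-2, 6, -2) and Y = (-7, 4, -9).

d = √[(x₂-x₁)² + (y₂-y₁)² + (z₂-z₁)²]
  = √[(-5)² + (-2)² + (-7)²]
  = √[25 + 4 + 49]
  = √78
  ≈ 8.832

8.832


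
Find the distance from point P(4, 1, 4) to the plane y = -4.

distance = |a·x₀ + b·y₀ + c·z₀ - d| / √(a² + b² + c²)
  = |0·4 + 1·1 + 0·4 - (-4)| / √(0² + 1² + 0²)
  = |0 + 1 + 0 + 4| / √(0 + 1 + 0)
  = |5| / √1
  = 5 / 1
  ≈ 5

5


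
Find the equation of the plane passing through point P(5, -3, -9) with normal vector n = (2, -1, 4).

The plane through P with normal n = (a, b, c) satisfies n·(r - P) = 0,
i.e. ax + by + cz = a·x₀ + b·y₀ + c·z₀.
d = 2·5 + (-1)·(-3) + 4·(-9)
  = 10 + 3 - 36
  = -23
Equation: 2x - y + 4z = -23

2x - y + 4z = -23


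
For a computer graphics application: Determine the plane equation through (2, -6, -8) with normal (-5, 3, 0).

The plane through P with normal n = (a, b, c) satisfies n·(r - P) = 0,
i.e. ax + by + cz = a·x₀ + b·y₀ + c·z₀.
d = (-5)·2 + 3·(-6) + 0·(-8)
  = -10 - 18 + 0
  = -28
Equation: -5x + 3y = -28

-5x + 3y = -28


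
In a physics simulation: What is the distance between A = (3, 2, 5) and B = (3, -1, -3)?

d = √[(x₂-x₁)² + (y₂-y₁)² + (z₂-z₁)²]
  = √[0² + (-3)² + (-8)²]
  = √[0 + 9 + 64]
  = √73
  ≈ 8.544

8.544


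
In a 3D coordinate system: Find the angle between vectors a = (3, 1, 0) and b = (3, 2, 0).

a·b = 3·3 + 1·2 + 0·0 = 9 + 2 + 0 = 11
|a| = √(3² + 1² + 0²) = √10 ≈ 3.162
|b| = √(3² + 2² + 0²) = √13 ≈ 3.606
cos θ = (a·b)/(|a||b|) = 11/(3.162·3.606) ≈ 0.9648
θ = arccos(0.9648) ≈ 15.26°

15.26°


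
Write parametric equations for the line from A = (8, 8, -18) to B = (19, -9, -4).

Direction vector d = B - A = (19 - 8, -9 - 8, -4 + 18) = (11, -17, 14)
Parametric form r = A + t·d:
x = 8 + 11t, y = 8 - 17t, z = -18 + 14t

x = 8 + 11t, y = 8 - 17t, z = -18 + 14t


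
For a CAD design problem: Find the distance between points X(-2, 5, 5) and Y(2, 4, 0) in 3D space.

d = √[(x₂-x₁)² + (y₂-y₁)² + (z₂-z₁)²]
  = √[4² + (-1)² + (-5)²]
  = √[16 + 1 + 25]
  = √42
  ≈ 6.481

6.481


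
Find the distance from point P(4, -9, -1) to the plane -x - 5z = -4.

distance = |a·x₀ + b·y₀ + c·z₀ - d| / √(a² + b² + c²)
  = |(-1)·4 + 0·(-9) + (-5)·(-1) - (-4)| / √((-1)² + 0² + (-5)²)
  = |-4 + 0 + 5 + 4| / √(1 + 0 + 25)
  = |5| / √26
  = 5 / 5.099
  ≈ 0.9806

0.9806


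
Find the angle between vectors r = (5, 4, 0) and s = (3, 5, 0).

r·s = 5·3 + 4·5 + 0·0 = 15 + 20 + 0 = 35
|r| = √(5² + 4² + 0²) = √41 ≈ 6.403
|s| = √(3² + 5² + 0²) = √34 ≈ 5.831
cos θ = (r·s)/(|r||s|) = 35/(6.403·5.831) ≈ 0.9374
θ = arccos(0.9374) ≈ 20.38°

20.38°


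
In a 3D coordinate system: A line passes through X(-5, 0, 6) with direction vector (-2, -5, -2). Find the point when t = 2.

P(t) = X + t·d
  = (-5 + (-2)·2, 0 + (-5)·2, 6 + (-2)·2)
  = (-5 - 4, 0 - 10, 6 - 4)
  = (-9, -10, 2)

(-9, -10, 2)


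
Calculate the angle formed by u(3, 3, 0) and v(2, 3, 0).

u·v = 3·2 + 3·3 + 0·0 = 6 + 9 + 0 = 15
|u| = √(3² + 3² + 0²) = √18 ≈ 4.243
|v| = √(2² + 3² + 0²) = √13 ≈ 3.606
cos θ = (u·v)/(|u||v|) = 15/(4.243·3.606) ≈ 0.9806
θ = arccos(0.9806) ≈ 11.31°

11.31°


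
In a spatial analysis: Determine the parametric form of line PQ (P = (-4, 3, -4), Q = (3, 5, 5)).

Direction vector d = Q - P = (3 + 4, 5 - 3, 5 + 4) = (7, 2, 9)
Parametric form r = P + t·d:
x = -4 + 7t, y = 3 + 2t, z = -4 + 9t

x = -4 + 7t, y = 3 + 2t, z = -4 + 9t


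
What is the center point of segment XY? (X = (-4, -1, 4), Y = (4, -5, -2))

M = ((x₁+x₂)/2, (y₁+y₂)/2, (z₁+z₂)/2)
  = ((-4 + 4)/2, (-1 - 5)/2, (4 - 2)/2)
  = (0/2, -6/2, 2/2)
  = (0, -3, 1)

(0, -3, 1)


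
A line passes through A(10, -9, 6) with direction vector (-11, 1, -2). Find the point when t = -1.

P(t) = A + t·d
  = (10 + (-11)·(-1), -9 + 1·(-1), 6 + (-2)·(-1))
  = (10 + 11, -9 - 1, 6 + 2)
  = (21, -10, 8)

(21, -10, 8)


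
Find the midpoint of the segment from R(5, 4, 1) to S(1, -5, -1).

M = ((x₁+x₂)/2, (y₁+y₂)/2, (z₁+z₂)/2)
  = ((5 + 1)/2, (4 - 5)/2, (1 - 1)/2)
  = (6/2, -1/2, 0/2)
  = (3, -0.5, 0)

(3, -0.5, 0)


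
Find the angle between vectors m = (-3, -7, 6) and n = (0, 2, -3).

m·n = (-3)·0 + (-7)·2 + 6·(-3) = 0 - 14 - 18 = -32
|m| = √((-3)² + (-7)² + 6²) = √94 ≈ 9.695
|n| = √(0² + 2² + (-3)²) = √13 ≈ 3.606
cos θ = (m·n)/(|m||n|) = -32/(9.695·3.606) ≈ -0.9154
θ = arccos(-0.9154) ≈ 156.3°

156.3°


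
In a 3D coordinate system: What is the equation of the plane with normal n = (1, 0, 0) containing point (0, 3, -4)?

The plane through P with normal n = (a, b, c) satisfies n·(r - P) = 0,
i.e. ax + by + cz = a·x₀ + b·y₀ + c·z₀.
d = 1·0 + 0·3 + 0·(-4)
  = 0 + 0 + 0
  = 0
Equation: x = 0

x = 0
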